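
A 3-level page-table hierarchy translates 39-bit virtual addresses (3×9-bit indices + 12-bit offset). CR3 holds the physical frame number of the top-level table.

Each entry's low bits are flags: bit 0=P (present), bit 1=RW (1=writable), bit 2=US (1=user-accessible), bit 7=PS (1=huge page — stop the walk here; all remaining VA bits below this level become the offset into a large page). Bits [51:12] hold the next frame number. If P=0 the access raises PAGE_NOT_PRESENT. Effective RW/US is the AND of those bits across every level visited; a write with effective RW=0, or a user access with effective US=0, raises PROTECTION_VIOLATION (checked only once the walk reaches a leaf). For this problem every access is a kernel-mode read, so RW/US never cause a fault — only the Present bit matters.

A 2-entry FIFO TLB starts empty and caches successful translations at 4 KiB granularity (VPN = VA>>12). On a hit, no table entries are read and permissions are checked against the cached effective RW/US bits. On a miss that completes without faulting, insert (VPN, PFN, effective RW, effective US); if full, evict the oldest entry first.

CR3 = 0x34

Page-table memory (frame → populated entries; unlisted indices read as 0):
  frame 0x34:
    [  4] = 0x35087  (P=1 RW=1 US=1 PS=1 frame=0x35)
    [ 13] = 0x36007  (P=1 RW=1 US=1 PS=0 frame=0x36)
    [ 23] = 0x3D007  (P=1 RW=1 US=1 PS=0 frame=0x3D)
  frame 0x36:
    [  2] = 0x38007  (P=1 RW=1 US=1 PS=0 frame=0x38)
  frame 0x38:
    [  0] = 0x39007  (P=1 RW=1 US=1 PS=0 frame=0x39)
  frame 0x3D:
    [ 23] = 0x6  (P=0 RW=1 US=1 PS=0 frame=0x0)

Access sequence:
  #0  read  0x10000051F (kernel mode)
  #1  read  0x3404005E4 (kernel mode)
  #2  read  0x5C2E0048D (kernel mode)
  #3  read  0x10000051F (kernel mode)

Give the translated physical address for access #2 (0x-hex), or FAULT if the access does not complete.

Per-access translation:
#0 VA=0x10000051F (r,kernel):
  lvl0: tbl 0x34, slot 4 ⇒ 0x35087 (P1/RW1/US1/PS1)
  ⇒ phys 0x3551F (huge @L0)  [1 reads]
#1 VA=0x3404005E4 (r,kernel):
  lvl0: tbl 0x34, slot 13 ⇒ 0x36007 (P1/RW1/US1/PS0)
  lvl1: tbl 0x36, slot 2 ⇒ 0x38007 (P1/RW1/US1/PS0)
  lvl2: tbl 0x38, slot 0 ⇒ 0x39007 (P1/RW1/US1/PS0)
  ⇒ phys 0x395E4  [3 reads]
#2 VA=0x5C2E0048D (r,kernel):
  lvl0: tbl 0x34, slot 23 ⇒ 0x3D007 (P1/RW1/US1/PS0)
  lvl1: tbl 0x3D, slot 23 ⇒ 0x6 (P0/RW1/US1/PS0)
  → PAGE_NOT_PRESENT  (2 entries read)
#3 VA=0x10000051F (r,kernel):
  TLB hit vpn=0x100000 → PA=0x3551F

Access #2 PA: FAULT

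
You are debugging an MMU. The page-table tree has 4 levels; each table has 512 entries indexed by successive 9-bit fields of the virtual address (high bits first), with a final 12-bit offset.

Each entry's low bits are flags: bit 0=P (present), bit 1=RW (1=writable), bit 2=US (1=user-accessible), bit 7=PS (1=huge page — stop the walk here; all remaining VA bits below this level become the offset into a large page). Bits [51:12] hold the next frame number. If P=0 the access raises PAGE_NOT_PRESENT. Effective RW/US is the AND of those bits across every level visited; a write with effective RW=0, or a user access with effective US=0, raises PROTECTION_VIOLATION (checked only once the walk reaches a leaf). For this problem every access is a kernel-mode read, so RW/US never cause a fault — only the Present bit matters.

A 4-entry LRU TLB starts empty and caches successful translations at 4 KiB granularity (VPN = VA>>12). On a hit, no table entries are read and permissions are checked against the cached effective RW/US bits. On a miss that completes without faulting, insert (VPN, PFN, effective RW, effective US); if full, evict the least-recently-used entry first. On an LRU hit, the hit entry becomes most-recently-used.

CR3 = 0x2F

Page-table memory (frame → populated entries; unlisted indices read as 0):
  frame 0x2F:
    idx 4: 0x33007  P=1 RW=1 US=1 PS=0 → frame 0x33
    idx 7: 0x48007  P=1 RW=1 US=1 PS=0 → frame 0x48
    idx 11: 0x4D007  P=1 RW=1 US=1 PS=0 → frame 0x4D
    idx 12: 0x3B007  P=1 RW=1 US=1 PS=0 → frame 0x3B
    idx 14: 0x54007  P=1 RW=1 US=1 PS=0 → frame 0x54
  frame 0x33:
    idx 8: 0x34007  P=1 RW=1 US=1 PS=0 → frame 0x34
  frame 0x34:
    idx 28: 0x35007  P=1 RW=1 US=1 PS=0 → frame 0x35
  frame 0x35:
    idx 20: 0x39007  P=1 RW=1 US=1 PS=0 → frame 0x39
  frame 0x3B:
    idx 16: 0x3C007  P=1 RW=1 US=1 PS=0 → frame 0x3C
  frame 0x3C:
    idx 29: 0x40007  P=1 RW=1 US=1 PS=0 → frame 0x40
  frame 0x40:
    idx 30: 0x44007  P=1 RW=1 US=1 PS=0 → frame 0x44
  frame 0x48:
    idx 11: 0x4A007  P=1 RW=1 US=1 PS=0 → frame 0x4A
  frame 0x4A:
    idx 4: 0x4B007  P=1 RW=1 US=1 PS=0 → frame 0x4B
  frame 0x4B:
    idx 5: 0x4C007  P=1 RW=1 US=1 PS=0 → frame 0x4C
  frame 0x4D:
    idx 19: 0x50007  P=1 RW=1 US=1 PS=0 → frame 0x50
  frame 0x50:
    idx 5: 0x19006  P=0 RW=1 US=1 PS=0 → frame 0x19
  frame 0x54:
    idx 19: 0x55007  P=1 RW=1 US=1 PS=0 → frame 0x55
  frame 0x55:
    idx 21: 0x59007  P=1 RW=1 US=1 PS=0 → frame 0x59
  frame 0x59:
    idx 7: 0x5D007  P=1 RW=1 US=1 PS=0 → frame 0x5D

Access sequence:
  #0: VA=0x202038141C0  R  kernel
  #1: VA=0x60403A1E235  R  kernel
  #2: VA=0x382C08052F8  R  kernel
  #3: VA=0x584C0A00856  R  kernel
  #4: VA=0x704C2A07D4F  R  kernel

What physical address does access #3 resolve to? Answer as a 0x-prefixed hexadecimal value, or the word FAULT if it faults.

Walk each access:
#0 VA=0x202038141C0 (r,kernel):
  lvl0: tbl 0x2F, slot 4 ⇒ 0x33007 (P1/RW1/US1/PS0)
  lvl1: tbl 0x33, slot 8 ⇒ 0x34007 (P1/RW1/US1/PS0)
  lvl2: tbl 0x34, slot 28 ⇒ 0x35007 (P1/RW1/US1/PS0)
  lvl3: tbl 0x35, slot 20 ⇒ 0x39007 (P1/RW1/US1/PS0)
  ⇒ phys 0x391C0  [4 reads]
#1 VA=0x60403A1E235 (r,kernel):
  lvl0: tbl 0x2F, slot 12 ⇒ 0x3B007 (P1/RW1/US1/PS0)
  lvl1: tbl 0x3B, slot 16 ⇒ 0x3C007 (P1/RW1/US1/PS0)
  lvl2: tbl 0x3C, slot 29 ⇒ 0x40007 (P1/RW1/US1/PS0)
  lvl3: tbl 0x40, slot 30 ⇒ 0x44007 (P1/RW1/US1/PS0)
  ⇒ phys 0x44235  [4 reads]
#2 VA=0x382C08052F8 (r,kernel):
  lvl0: tbl 0x2F, slot 7 ⇒ 0x48007 (P1/RW1/US1/PS0)
  lvl1: tbl 0x48, slot 11 ⇒ 0x4A007 (P1/RW1/US1/PS0)
  lvl2: tbl 0x4A, slot 4 ⇒ 0x4B007 (P1/RW1/US1/PS0)
  lvl3: tbl 0x4B, slot 5 ⇒ 0x4C007 (P1/RW1/US1/PS0)
  ⇒ phys 0x4C2F8  [4 reads]
#3 VA=0x584C0A00856 (r,kernel):
  lvl0: tbl 0x2F, slot 11 ⇒ 0x4D007 (P1/RW1/US1/PS0)
  lvl1: tbl 0x4D, slot 19 ⇒ 0x50007 (P1/RW1/US1/PS0)
  lvl2: tbl 0x50, slot 5 ⇒ 0x19006 (P0/RW1/US1/PS0)
  ✗ PAGE_NOT_PRESENT  [3 reads]
#4 VA=0x704C2A07D4F (r,kernel):
  lvl0: tbl 0x2F, slot 14 ⇒ 0x54007 (P1/RW1/US1/PS0)
  lvl1: tbl 0x54, slot 19 ⇒ 0x55007 (P1/RW1/US1/PS0)
  lvl2: tbl 0x55, slot 21 ⇒ 0x59007 (P1/RW1/US1/PS0)
  lvl3: tbl 0x59, slot 7 ⇒ 0x5D007 (P1/RW1/US1/PS0)
  ⇒ phys 0x5DD4F  [4 reads]

Access #3 PA: FAULT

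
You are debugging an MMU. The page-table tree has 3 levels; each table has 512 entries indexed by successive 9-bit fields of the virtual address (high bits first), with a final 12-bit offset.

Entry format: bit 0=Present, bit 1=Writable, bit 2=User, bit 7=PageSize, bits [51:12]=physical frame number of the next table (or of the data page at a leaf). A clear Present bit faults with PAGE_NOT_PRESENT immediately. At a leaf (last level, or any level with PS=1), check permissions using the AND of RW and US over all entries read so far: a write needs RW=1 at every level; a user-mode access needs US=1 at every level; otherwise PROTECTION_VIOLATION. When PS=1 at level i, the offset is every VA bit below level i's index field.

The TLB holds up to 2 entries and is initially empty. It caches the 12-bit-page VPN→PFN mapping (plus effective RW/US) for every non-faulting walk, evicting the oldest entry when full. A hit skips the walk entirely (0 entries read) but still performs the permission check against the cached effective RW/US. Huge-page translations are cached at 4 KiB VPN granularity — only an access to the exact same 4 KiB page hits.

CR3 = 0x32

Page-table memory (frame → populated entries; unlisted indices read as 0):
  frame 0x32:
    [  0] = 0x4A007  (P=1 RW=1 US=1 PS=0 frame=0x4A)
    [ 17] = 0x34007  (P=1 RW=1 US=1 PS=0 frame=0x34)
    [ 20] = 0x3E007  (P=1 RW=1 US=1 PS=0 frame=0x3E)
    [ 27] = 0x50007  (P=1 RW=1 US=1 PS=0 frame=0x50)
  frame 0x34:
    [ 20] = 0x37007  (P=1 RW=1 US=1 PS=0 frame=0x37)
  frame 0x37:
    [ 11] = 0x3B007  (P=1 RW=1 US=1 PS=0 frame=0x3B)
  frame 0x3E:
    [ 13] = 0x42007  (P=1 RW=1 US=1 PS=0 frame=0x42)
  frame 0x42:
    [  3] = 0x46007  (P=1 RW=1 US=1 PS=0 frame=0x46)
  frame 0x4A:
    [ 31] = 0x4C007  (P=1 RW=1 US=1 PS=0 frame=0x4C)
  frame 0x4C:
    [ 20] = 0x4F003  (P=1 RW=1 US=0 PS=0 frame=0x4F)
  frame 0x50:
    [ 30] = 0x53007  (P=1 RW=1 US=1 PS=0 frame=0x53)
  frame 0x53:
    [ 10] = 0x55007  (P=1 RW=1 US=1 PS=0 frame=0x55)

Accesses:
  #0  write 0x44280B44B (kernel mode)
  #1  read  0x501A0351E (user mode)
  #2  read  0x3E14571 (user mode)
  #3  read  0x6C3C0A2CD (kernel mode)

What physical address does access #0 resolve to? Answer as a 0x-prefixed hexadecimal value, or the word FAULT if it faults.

Per-access translation:
#0 VA=0x44280B44B (w,kernel):
  [0] read 0x32 idx=17: raw=0x34007 flags P=1 W=1 U=1 S=0
  [1] read 0x34 idx=20: raw=0x37007 flags P=1 W=1 U=1 S=0
  [2] read 0x37 idx=11: raw=0x3B007 flags P=1 W=1 U=1 S=0
  ✓ 0x3B44B  — 3 lookups
#1 VA=0x501A0351E (r,user):
  [0] read 0x32 idx=20: raw=0x3E007 flags P=1 W=1 U=1 S=0
  [1] read 0x3E idx=13: raw=0x42007 flags P=1 W=1 U=1 S=0
  [2] read 0x42 idx=3: raw=0x46007 flags P=1 W=1 U=1 S=0
  ✓ 0x4651E  — 3 lookups
#2 VA=0x3E14571 (r,user):
  [0] read 0x32 idx=0: raw=0x4A007 flags P=1 W=1 U=1 S=0
  [1] read 0x4A idx=31: raw=0x4C007 flags P=1 W=1 U=1 S=0
  [2] read 0x4C idx=20: raw=0x4F003 flags P=1 W=1 U=0 S=0
  ⇒ fault: PROTECTION_VIOLATION  — 3 lookups
#3 VA=0x6C3C0A2CD (r,kernel):
  [0] read 0x32 idx=27: raw=0x50007 flags P=1 W=1 U=1 S=0
  [1] read 0x50 idx=30: raw=0x53007 flags P=1 W=1 U=1 S=0
  [2] read 0x53 idx=10: raw=0x55007 flags P=1 W=1 U=1 S=0
  ✓ 0x552CD  — 3 lookups

Access #0 PA: 0x3B44B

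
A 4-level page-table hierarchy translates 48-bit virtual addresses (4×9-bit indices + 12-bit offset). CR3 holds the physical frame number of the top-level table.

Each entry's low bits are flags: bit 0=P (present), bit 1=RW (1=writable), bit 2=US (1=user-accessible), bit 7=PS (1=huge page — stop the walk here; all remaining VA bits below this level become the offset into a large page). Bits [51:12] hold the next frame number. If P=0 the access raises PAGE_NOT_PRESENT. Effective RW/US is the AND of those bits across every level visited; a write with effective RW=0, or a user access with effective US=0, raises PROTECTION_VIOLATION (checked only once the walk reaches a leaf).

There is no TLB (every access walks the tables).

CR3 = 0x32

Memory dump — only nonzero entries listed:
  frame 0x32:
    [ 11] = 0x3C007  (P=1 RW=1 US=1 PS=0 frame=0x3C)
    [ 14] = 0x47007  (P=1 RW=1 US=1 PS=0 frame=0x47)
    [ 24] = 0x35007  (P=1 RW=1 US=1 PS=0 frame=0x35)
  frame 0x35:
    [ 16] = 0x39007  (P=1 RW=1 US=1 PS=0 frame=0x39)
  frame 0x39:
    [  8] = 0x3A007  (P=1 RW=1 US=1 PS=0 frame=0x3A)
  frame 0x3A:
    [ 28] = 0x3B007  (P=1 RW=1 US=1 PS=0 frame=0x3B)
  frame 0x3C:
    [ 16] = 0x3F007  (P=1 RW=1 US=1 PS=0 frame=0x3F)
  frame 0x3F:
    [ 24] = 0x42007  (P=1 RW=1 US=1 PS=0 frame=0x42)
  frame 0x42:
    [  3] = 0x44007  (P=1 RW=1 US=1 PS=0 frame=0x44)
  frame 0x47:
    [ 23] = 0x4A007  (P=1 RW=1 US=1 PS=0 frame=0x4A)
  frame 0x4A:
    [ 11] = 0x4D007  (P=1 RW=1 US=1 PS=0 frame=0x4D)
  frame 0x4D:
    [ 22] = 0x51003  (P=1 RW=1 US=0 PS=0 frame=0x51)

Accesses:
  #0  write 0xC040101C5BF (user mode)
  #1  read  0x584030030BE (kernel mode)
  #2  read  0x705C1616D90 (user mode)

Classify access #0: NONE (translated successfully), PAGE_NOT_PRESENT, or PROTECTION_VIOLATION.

Trace:
#0 VA=0xC040101C5BF (w,user):
  L0 @0x32[24] → 0x35007  P=1,RW=1,US=1,PS=0
  L1 @0x35[16] → 0x39007  P=1,RW=1,US=1,PS=0
  L2 @0x39[8] → 0x3A007  P=1,RW=1,US=1,PS=0
  L3 @0x3A[28] → 0x3B007  P=1,RW=1,US=1,PS=0
  ⇒ phys 0x3B5BF  [4 reads]
#1 VA=0x584030030BE (r,kernel):
  L0 @0x32[11] → 0x3C007  P=1,RW=1,US=1,PS=0
  L1 @0x3C[16] → 0x3F007  P=1,RW=1,US=1,PS=0
  L2 @0x3F[24] → 0x42007  P=1,RW=1,US=1,PS=0
  L3 @0x42[3] → 0x44007  P=1,RW=1,US=1,PS=0
  ⇒ phys 0x440BE  [4 reads]
#2 VA=0x705C1616D90 (r,user):
  L0 @0x32[14] → 0x47007  P=1,RW=1,US=1,PS=0
  L1 @0x47[23] → 0x4A007  P=1,RW=1,US=1,PS=0
  L2 @0x4A[11] → 0x4D007  P=1,RW=1,US=1,PS=0
  L3 @0x4D[22] → 0x51003  P=1,RW=1,US=0,PS=0
  → PROTECTION_VIOLATION  (4 entries read)

Access #0 fault: NONE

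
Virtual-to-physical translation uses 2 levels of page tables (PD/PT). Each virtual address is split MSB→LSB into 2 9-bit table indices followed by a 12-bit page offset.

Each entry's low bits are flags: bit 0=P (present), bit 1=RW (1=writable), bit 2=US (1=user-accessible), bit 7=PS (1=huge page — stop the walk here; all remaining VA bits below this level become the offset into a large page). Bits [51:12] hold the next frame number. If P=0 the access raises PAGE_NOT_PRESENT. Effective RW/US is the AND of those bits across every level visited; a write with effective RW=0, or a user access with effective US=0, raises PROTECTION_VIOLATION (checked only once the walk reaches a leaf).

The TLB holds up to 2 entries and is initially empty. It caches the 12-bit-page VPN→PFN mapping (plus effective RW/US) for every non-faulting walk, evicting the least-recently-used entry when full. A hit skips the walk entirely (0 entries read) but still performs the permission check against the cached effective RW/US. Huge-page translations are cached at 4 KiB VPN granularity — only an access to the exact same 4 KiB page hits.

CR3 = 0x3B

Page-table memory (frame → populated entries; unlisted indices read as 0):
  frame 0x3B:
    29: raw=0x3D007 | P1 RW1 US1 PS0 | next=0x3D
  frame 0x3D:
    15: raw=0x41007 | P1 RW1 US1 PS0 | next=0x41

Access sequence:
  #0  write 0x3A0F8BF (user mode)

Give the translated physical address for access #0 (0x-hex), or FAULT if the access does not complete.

Walk each access:
#0 VA=0x3A0F8BF (w,user):
  L0 @0x3B[29] → 0x3D007  P=1,RW=1,US=1,PS=0
  L1 @0x3D[15] → 0x41007  P=1,RW=1,US=1,PS=0
  → PA=0x418BF  (2 entries read)

Access #0 PA: 0x418BF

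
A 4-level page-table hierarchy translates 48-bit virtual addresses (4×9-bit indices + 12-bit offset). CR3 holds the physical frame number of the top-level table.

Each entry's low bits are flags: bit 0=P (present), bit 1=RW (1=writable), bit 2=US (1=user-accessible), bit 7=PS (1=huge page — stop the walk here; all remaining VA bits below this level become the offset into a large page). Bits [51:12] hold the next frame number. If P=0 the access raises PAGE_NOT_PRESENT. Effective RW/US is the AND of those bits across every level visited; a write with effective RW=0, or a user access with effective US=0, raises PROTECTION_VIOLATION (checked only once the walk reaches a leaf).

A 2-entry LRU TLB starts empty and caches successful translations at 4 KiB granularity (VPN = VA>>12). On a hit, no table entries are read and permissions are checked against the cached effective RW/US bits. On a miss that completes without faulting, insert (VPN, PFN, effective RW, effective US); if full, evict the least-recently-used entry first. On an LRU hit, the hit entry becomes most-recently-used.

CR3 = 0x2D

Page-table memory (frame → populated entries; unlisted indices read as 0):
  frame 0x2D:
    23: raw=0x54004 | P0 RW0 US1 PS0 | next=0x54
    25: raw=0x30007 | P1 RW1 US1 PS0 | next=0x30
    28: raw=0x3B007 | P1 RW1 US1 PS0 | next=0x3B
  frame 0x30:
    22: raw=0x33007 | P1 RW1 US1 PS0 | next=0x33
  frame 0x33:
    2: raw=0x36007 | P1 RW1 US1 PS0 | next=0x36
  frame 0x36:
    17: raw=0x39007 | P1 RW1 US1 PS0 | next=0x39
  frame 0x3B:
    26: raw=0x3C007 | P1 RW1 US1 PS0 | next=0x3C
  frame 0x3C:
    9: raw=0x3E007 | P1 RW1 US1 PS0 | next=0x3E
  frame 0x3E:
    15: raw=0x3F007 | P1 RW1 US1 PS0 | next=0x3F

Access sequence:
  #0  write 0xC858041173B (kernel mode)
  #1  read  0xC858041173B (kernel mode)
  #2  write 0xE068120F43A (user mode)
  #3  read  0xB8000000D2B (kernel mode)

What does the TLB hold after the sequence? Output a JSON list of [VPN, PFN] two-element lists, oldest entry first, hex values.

Walk each access:
#0 VA=0xC858041173B (w,kernel):
  [0] read 0x2D idx=25: raw=0x30007 flags P=1 W=1 U=1 S=0
  [1] read 0x30 idx=22: raw=0x33007 flags P=1 W=1 U=1 S=0
  [2] read 0x33 idx=2: raw=0x36007 flags P=1 W=1 U=1 S=0
  [3] read 0x36 idx=17: raw=0x39007 flags P=1 W=1 U=1 S=0
  ⇒ phys 0x3973B  [4 reads]
#1 VA=0xC858041173B (r,kernel):
  TLB hit vpn=0xC8580411 → PA=0x3973B
#2 VA=0xE068120F43A (w,user):
  [0] read 0x2D idx=28: raw=0x3B007 flags P=1 W=1 U=1 S=0
  [1] read 0x3B idx=26: raw=0x3C007 flags P=1 W=1 U=1 S=0
  [2] read 0x3C idx=9: raw=0x3E007 flags P=1 W=1 U=1 S=0
  [3] read 0x3E idx=15: raw=0x3F007 flags P=1 W=1 U=1 S=0
  ⇒ phys 0x3F43A  [4 reads]
#3 VA=0xB8000000D2B (r,kernel):
  [0] read 0x2D idx=23: raw=0x54004 flags P=0 W=0 U=1 S=0
  ✗ PAGE_NOT_PRESENT  [1 reads]

TLB: [["0xC8580411", "0x39"], ["0xE068120F", "0x3F"]]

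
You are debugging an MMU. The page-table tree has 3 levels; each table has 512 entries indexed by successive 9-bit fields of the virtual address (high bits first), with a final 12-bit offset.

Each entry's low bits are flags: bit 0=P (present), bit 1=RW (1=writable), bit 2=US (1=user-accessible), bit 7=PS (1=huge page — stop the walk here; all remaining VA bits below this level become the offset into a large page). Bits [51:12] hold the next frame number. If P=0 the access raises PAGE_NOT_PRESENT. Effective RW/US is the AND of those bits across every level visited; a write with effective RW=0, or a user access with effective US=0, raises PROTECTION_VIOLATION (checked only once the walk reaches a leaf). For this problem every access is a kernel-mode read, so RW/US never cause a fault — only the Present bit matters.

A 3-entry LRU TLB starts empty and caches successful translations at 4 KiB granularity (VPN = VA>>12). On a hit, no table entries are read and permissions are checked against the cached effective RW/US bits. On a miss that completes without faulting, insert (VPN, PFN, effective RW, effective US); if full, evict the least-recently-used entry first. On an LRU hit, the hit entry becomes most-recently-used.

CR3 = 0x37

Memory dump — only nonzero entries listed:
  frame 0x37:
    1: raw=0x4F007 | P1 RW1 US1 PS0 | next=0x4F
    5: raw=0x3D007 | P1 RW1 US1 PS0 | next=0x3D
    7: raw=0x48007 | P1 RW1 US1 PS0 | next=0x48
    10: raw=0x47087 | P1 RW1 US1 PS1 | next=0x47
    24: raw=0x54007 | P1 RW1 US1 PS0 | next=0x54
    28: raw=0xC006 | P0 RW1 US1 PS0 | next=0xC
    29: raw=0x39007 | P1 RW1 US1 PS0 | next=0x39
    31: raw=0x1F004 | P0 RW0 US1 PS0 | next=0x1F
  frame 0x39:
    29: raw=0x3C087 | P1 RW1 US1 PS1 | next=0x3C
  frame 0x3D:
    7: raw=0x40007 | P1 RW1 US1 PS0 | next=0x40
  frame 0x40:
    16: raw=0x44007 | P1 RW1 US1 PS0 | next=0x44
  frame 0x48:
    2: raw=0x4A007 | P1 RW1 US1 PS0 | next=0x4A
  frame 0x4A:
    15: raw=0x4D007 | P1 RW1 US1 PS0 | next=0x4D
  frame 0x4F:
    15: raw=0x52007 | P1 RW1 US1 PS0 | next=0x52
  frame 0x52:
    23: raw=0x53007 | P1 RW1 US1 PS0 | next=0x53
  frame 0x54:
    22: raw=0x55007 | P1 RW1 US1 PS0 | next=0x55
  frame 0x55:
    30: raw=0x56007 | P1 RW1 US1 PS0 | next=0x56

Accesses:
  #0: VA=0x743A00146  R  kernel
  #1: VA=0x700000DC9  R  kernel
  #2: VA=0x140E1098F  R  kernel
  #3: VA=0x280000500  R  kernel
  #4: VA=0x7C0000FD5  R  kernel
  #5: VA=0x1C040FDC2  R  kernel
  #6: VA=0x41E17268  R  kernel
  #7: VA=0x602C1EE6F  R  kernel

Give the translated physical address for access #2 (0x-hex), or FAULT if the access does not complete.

Trace:
#0 VA=0x743A00146 (r,kernel):
  lvl0: tbl 0x37, slot 29 ⇒ 0x39007 (P1/RW1/US1/PS0)
  lvl1: tbl 0x39, slot 29 ⇒ 0x3C087 (P1/RW1/US1/PS1)
  → PA=0x3C146 (huge @L1)  (2 entries read)
#1 VA=0x700000DC9 (r,kernel):
  lvl0: tbl 0x37, slot 28 ⇒ 0xC006 (P0/RW1/US1/PS0)
  ✗ PAGE_NOT_PRESENT  [1 reads]
#2 VA=0x140E1098F (r,kernel):
  lvl0: tbl 0x37, slot 5 ⇒ 0x3D007 (P1/RW1/US1/PS0)
  lvl1: tbl 0x3D, slot 7 ⇒ 0x40007 (P1/RW1/US1/PS0)
  lvl2: tbl 0x40, slot 16 ⇒ 0x44007 (P1/RW1/US1/PS0)
  → PA=0x4498F  (3 entries read)
#3 VA=0x280000500 (r,kernel):
  lvl0: tbl 0x37, slot 10 ⇒ 0x47087 (P1/RW1/US1/PS1)
  → PA=0x47500 (huge @L0)  (1 entries read)
#4 VA=0x7C0000FD5 (r,kernel):
  lvl0: tbl 0x37, slot 31 ⇒ 0x1F004 (P0/RW0/US1/PS0)
  ✗ PAGE_NOT_PRESENT  [1 reads]
#5 VA=0x1C040FDC2 (r,kernel):
  lvl0: tbl 0x37, slot 7 ⇒ 0x48007 (P1/RW1/US1/PS0)
  lvl1: tbl 0x48, slot 2 ⇒ 0x4A007 (P1/RW1/US1/PS0)
  lvl2: tbl 0x4A, slot 15 ⇒ 0x4D007 (P1/RW1/US1/PS0)
  → PA=0x4DDC2  (3 entries read)
#6 VA=0x41E17268 (r,kernel):
  lvl0: tbl 0x37, slot 1 ⇒ 0x4F007 (P1/RW1/US1/PS0)
  lvl1: tbl 0x4F, slot 15 ⇒ 0x52007 (P1/RW1/US1/PS0)
  lvl2: tbl 0x52, slot 23 ⇒ 0x53007 (P1/RW1/US1/PS0)
  → PA=0x53268  (3 entries read)
#7 VA=0x602C1EE6F (r,kernel):
  lvl0: tbl 0x37, slot 24 ⇒ 0x54007 (P1/RW1/US1/PS0)
  lvl1: tbl 0x54, slot 22 ⇒ 0x55007 (P1/RW1/US1/PS0)
  lvl2: tbl 0x55, slot 30 ⇒ 0x56007 (P1/RW1/US1/PS0)
  → PA=0x56E6F  (3 entries read)

Access #2 PA: 0x4498F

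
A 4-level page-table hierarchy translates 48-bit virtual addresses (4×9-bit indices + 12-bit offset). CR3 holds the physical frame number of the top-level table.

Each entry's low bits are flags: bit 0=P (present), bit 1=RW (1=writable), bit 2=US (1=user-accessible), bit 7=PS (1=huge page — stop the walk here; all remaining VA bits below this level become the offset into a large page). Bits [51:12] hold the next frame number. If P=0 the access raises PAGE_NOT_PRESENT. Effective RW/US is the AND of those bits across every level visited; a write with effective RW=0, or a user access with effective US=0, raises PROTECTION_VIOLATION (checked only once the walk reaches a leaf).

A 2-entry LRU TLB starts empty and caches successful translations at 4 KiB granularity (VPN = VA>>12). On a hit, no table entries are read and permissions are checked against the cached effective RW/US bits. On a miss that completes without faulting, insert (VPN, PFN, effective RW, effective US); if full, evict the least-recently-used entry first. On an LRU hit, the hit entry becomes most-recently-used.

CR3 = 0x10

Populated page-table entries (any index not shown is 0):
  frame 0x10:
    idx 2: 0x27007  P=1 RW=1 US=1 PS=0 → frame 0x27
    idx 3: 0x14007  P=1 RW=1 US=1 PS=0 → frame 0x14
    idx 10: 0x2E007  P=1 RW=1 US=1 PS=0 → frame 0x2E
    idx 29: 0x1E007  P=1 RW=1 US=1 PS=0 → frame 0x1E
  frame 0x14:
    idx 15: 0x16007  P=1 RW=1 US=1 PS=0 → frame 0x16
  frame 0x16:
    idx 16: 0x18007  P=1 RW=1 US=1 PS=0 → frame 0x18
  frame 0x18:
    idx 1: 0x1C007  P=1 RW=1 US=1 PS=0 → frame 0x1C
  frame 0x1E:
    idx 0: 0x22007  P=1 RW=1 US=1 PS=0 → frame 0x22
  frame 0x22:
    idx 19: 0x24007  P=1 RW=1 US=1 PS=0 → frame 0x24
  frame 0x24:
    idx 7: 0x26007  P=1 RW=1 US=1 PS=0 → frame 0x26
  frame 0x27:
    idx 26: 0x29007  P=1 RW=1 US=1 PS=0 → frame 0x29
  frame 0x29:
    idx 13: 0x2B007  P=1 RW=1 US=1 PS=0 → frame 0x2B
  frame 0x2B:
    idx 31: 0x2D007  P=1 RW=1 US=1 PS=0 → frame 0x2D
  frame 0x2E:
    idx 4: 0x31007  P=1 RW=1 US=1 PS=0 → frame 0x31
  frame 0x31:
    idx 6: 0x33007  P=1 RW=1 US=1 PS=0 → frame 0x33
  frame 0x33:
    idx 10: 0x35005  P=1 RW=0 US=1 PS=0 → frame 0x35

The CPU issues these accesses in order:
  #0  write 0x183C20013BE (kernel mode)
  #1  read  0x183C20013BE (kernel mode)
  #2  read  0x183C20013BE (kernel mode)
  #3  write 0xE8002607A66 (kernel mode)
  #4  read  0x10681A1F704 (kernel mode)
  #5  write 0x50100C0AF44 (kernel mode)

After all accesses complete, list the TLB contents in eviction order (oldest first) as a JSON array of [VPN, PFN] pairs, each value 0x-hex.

Walk each access:
#0 VA=0x183C20013BE (w,kernel):
  [0] read 0x10 idx=3: raw=0x14007 flags P=1 W=1 U=1 S=0
  [1] read 0x14 idx=15: raw=0x16007 flags P=1 W=1 U=1 S=0
  [2] read 0x16 idx=16: raw=0x18007 flags P=1 W=1 U=1 S=0
  [3] read 0x18 idx=1: raw=0x1C007 flags P=1 W=1 U=1 S=0
  ⇒ phys 0x1C3BE  [4 reads]
#1 VA=0x183C20013BE (r,kernel):
  TLB hit vpn=0x183C2001 → PA=0x1C3BE
#2 VA=0x183C20013BE (r,kernel):
  TLB hit vpn=0x183C2001 → PA=0x1C3BE
#3 VA=0xE8002607A66 (w,kernel):
  [0] read 0x10 idx=29: raw=0x1E007 flags P=1 W=1 U=1 S=0
  [1] read 0x1E idx=0: raw=0x22007 flags P=1 W=1 U=1 S=0
  [2] read 0x22 idx=19: raw=0x24007 flags P=1 W=1 U=1 S=0
  [3] read 0x24 idx=7: raw=0x26007 flags P=1 W=1 U=1 S=0
  ⇒ phys 0x26A66  [4 reads]
#4 VA=0x10681A1F704 (r,kernel):
  [0] read 0x10 idx=2: raw=0x27007 flags P=1 W=1 U=1 S=0
  [1] read 0x27 idx=26: raw=0x29007 flags P=1 W=1 U=1 S=0
  [2] read 0x29 idx=13: raw=0x2B007 flags P=1 W=1 U=1 S=0
  [3] read 0x2B idx=31: raw=0x2D007 flags P=1 W=1 U=1 S=0
  ⇒ phys 0x2D704  [4 reads]
#5 VA=0x50100C0AF44 (w,kernel):
  [0] read 0x10 idx=10: raw=0x2E007 flags P=1 W=1 U=1 S=0
  [1] read 0x2E idx=4: raw=0x31007 flags P=1 W=1 U=1 S=0
  [2] read 0x31 idx=6: raw=0x33007 flags P=1 W=1 U=1 S=0
  [3] read 0x33 idx=10: raw=0x35005 flags P=1 W=0 U=1 S=0
  → PROTECTION_VIOLATION  (4 entries read)

TLB: [["0xE8002607", "0x26"], ["0x10681A1F", "0x2D"]]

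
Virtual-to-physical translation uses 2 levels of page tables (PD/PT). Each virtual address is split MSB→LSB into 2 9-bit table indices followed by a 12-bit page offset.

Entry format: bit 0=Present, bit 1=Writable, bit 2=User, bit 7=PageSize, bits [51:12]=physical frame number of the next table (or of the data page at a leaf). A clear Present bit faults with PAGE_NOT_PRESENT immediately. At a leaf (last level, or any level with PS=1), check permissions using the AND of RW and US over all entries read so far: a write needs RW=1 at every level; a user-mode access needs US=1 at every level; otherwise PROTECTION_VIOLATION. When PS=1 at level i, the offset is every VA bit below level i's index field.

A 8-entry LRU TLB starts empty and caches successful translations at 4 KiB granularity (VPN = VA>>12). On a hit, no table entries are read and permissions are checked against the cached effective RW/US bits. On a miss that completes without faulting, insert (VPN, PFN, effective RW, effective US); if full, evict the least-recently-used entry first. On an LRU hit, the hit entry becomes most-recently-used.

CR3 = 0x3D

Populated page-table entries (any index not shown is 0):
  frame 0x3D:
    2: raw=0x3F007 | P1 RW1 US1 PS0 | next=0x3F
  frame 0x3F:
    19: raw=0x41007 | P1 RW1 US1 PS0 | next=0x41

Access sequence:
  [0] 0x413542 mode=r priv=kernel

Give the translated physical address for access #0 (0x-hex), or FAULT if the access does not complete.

Walk each access:
#0 VA=0x413542 (r,kernel):
  [0] read 0x3D idx=2: raw=0x3F007 flags P=1 W=1 U=1 S=0
  [1] read 0x3F idx=19: raw=0x41007 flags P=1 W=1 U=1 S=0
  ✓ 0x41542  — 2 lookups

Access #0 PA: 0x41542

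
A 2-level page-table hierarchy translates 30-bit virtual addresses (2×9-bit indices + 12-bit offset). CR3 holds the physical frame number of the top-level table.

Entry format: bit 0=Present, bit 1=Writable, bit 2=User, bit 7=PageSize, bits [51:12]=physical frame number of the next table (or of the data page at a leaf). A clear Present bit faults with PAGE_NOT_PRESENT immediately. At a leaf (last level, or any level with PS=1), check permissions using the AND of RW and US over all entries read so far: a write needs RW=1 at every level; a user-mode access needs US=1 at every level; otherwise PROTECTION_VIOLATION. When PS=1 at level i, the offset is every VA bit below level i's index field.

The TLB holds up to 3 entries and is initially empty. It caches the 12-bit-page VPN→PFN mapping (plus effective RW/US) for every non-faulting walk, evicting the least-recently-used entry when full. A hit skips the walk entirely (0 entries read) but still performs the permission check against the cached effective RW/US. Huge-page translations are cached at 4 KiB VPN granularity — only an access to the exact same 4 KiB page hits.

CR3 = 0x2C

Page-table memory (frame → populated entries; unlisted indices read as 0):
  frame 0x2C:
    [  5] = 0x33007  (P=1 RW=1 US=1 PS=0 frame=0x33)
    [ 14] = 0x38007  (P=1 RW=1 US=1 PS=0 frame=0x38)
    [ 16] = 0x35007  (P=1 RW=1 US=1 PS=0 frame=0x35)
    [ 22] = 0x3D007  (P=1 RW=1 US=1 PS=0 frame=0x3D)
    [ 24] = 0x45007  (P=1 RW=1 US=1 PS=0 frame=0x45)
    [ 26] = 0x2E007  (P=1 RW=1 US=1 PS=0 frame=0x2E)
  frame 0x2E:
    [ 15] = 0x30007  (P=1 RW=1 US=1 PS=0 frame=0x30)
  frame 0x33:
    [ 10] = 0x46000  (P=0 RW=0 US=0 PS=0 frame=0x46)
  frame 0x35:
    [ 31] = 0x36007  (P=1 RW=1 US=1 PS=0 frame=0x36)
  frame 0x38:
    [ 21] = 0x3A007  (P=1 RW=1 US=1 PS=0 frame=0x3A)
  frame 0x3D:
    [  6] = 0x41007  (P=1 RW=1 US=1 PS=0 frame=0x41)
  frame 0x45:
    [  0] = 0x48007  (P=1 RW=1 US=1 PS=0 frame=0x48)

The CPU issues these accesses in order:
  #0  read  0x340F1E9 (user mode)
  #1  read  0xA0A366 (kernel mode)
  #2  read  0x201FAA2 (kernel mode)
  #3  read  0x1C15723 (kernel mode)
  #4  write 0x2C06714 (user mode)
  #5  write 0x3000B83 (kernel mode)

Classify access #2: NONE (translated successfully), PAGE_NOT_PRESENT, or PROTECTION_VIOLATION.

Trace:
#0 VA=0x340F1E9 (r,user):
  [0] read 0x2C idx=26: raw=0x2E007 flags P=1 W=1 U=1 S=0
  [1] read 0x2E idx=15: raw=0x30007 flags P=1 W=1 U=1 S=0
  ✓ 0x301E9  — 2 lookups
#1 VA=0xA0A366 (r,kernel):
  [0] read 0x2C idx=5: raw=0x33007 flags P=1 W=1 U=1 S=0
  [1] read 0x33 idx=10: raw=0x46000 flags P=0 W=0 U=0 S=0
  ⇒ fault: PAGE_NOT_PRESENT  — 2 lookups
#2 VA=0x201FAA2 (r,kernel):
  [0] read 0x2C idx=16: raw=0x35007 flags P=1 W=1 U=1 S=0
  [1] read 0x35 idx=31: raw=0x36007 flags P=1 W=1 U=1 S=0
  ✓ 0x36AA2  — 2 lookups
#3 VA=0x1C15723 (r,kernel):
  [0] read 0x2C idx=14: raw=0x38007 flags P=1 W=1 U=1 S=0
  [1] read 0x38 idx=21: raw=0x3A007 flags P=1 W=1 U=1 S=0
  ✓ 0x3A723  — 2 lookups
#4 VA=0x2C06714 (w,user):
  [0] read 0x2C idx=22: raw=0x3D007 flags P=1 W=1 U=1 S=0
  [1] read 0x3D idx=6: raw=0x41007 flags P=1 W=1 U=1 S=0
  ✓ 0x41714  — 2 lookups
#5 VA=0x3000B83 (w,kernel):
  [0] read 0x2C idx=24: raw=0x45007 flags P=1 W=1 U=1 S=0
  [1] read 0x45 idx=0: raw=0x48007 flags P=1 W=1 U=1 S=0
  ✓ 0x48B83  — 2 lookups

Access #2 fault: NONE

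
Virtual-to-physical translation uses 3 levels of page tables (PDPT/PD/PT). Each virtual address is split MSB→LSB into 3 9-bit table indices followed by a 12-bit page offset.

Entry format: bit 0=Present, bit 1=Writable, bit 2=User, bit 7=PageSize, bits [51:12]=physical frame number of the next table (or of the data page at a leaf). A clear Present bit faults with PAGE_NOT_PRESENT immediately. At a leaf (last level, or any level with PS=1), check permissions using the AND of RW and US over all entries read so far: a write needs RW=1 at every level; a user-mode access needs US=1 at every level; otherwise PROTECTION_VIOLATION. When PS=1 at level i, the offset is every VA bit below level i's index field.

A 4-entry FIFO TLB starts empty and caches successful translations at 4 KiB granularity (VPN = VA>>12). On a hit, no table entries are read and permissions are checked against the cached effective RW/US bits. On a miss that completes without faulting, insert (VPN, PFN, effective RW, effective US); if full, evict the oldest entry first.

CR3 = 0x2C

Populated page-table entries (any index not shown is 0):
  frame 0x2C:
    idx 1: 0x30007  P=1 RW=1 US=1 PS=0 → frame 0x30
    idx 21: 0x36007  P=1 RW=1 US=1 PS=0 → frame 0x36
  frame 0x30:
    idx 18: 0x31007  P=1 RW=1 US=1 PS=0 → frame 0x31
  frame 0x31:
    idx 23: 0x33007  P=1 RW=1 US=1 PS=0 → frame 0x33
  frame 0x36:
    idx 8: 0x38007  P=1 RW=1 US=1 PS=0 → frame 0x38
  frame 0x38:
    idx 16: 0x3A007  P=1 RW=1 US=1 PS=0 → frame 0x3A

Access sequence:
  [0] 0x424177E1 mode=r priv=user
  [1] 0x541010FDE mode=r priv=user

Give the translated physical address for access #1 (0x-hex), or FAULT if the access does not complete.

Trace:
#0 VA=0x424177E1 (r,user):
  L0 @0x2C[1] → 0x30007  P=1,RW=1,US=1,PS=0
  L1 @0x30[18] → 0x31007  P=1,RW=1,US=1,PS=0
  L2 @0x31[23] → 0x33007  P=1,RW=1,US=1,PS=0
  ⇒ phys 0x337E1  [3 reads]
#1 VA=0x541010FDE (r,user):
  L0 @0x2C[21] → 0x36007  P=1,RW=1,US=1,PS=0
  L1 @0x36[8] → 0x38007  P=1,RW=1,US=1,PS=0
  L2 @0x38[16] → 0x3A007  P=1,RW=1,US=1,PS=0
  ⇒ phys 0x3AFDE  [3 reads]

Access #1 PA: 0x3AFDE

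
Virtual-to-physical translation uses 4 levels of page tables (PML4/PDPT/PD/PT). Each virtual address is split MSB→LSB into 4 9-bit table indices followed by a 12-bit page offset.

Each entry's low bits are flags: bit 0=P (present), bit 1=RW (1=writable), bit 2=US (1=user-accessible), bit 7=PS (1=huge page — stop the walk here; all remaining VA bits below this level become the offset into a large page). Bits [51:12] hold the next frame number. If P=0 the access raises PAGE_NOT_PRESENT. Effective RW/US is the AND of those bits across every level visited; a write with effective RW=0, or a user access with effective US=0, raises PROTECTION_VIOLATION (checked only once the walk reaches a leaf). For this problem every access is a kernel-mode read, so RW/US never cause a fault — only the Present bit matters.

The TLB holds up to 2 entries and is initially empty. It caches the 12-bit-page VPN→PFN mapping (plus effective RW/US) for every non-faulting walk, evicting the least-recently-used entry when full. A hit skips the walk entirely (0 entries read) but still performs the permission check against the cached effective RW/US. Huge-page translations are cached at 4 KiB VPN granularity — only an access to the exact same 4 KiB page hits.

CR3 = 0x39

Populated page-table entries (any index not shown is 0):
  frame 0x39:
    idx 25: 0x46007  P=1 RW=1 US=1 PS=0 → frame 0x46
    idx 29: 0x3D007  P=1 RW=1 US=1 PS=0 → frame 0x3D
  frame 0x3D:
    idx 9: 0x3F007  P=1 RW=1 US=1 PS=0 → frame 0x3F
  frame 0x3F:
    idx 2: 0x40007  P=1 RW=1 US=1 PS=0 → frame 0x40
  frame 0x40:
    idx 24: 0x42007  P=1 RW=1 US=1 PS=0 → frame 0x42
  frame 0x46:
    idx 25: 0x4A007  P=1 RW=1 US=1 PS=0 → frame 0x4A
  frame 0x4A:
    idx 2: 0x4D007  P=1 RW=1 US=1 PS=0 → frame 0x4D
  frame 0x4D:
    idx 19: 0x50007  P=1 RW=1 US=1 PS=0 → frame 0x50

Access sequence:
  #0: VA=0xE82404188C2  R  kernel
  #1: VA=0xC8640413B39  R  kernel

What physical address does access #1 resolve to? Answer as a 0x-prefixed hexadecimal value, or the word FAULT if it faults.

Per-access translation:
#0 VA=0xE82404188C2 (r,kernel):
  L0 @0x39[29] → 0x3D007  P=1,RW=1,US=1,PS=0
  L1 @0x3D[9] → 0x3F007  P=1,RW=1,US=1,PS=0
  L2 @0x3F[2] → 0x40007  P=1,RW=1,US=1,PS=0
  L3 @0x40[24] → 0x42007  P=1,RW=1,US=1,PS=0
  ✓ 0x428C2  — 4 lookups
#1 VA=0xC8640413B39 (r,kernel):
  L0 @0x39[25] → 0x46007  P=1,RW=1,US=1,PS=0
  L1 @0x46[25] → 0x4A007  P=1,RW=1,US=1,PS=0
  L2 @0x4A[2] → 0x4D007  P=1,RW=1,US=1,PS=0
  L3 @0x4D[19] → 0x50007  P=1,RW=1,US=1,PS=0
  ✓ 0x50B39  — 4 lookups

Access #1 PA: 0x50B39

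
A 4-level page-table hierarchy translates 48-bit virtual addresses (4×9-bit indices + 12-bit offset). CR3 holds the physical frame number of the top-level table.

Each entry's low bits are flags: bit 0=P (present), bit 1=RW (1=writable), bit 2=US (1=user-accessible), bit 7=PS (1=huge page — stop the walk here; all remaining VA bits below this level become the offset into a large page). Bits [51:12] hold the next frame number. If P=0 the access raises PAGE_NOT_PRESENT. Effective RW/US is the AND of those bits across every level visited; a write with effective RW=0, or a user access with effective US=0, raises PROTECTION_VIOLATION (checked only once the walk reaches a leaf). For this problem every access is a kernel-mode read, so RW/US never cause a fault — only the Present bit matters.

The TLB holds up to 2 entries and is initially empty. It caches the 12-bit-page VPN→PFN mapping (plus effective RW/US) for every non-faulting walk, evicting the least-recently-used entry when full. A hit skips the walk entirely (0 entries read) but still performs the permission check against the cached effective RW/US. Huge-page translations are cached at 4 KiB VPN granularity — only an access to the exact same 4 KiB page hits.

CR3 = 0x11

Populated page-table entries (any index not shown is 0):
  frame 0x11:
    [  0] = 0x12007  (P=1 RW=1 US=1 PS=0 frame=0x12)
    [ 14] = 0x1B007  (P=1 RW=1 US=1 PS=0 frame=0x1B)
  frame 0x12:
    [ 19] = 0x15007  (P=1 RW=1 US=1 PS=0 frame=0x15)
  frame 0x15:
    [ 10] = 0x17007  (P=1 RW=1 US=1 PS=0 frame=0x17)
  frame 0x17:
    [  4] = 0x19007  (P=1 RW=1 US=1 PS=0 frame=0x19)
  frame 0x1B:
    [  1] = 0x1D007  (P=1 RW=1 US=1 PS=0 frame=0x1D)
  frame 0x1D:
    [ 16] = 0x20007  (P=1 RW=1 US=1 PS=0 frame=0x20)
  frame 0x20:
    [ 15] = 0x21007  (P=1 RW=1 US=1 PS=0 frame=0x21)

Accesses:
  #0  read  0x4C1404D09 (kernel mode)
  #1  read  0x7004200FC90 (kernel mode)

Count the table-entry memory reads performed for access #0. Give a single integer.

Trace:
#0 VA=0x4C1404D09 (r,kernel):
  lvl0: tbl 0x11, slot 0 ⇒ 0x12007 (P1/RW1/US1/PS0)
  lvl1: tbl 0x12, slot 19 ⇒ 0x15007 (P1/RW1/US1/PS0)
  lvl2: tbl 0x15, slot 10 ⇒ 0x17007 (P1/RW1/US1/PS0)
  lvl3: tbl 0x17, slot 4 ⇒ 0x19007 (P1/RW1/US1/PS0)
  → PA=0x19D09  (4 entries read)
#1 VA=0x7004200FC90 (r,kernel):
  lvl0: tbl 0x11, slot 14 ⇒ 0x1B007 (P1/RW1/US1/PS0)
  lvl1: tbl 0x1B, slot 1 ⇒ 0x1D007 (P1/RW1/US1/PS0)
  lvl2: tbl 0x1D, slot 16 ⇒ 0x20007 (P1/RW1/US1/PS0)
  lvl3: tbl 0x20, slot 15 ⇒ 0x21007 (P1/RW1/US1/PS0)
  → PA=0x21C90  (4 entries read)

Entries read for #0: 4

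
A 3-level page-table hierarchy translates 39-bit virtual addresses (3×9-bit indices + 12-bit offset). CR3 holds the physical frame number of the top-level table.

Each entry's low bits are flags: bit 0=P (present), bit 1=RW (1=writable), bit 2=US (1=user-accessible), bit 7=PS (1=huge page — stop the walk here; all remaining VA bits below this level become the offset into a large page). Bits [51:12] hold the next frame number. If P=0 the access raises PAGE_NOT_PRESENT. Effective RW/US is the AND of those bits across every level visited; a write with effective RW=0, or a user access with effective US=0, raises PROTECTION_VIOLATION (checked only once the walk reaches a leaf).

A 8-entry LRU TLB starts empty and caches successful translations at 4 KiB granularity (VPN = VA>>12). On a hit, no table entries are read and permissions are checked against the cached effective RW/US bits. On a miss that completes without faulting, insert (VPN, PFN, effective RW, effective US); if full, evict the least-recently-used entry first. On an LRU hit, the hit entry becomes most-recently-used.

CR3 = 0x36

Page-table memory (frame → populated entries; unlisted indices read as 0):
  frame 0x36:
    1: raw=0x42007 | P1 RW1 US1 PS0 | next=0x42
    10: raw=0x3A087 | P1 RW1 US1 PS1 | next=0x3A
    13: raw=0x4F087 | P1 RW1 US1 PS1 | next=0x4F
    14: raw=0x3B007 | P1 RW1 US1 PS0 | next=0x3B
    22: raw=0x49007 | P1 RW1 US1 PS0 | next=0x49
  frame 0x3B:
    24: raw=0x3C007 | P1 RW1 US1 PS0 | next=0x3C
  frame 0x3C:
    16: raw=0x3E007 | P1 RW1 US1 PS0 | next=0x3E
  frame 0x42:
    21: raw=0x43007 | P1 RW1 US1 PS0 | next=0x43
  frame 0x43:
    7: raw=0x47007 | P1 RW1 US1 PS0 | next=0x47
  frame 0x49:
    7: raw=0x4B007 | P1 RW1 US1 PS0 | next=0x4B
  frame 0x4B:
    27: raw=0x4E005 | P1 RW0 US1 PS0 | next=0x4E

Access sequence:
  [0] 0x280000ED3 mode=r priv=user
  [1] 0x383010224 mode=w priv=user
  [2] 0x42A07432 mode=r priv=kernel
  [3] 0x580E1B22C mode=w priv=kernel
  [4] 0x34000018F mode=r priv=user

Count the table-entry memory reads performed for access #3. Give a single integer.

Per-access translation:
#0 VA=0x280000ED3 (r,user):
  L0 @0x36[10] → 0x3A087  P=1,RW=1,US=1,PS=1
  → PA=0x3AED3 (huge @L0)  (1 entries read)
#1 VA=0x383010224 (w,user):
  L0 @0x36[14] → 0x3B007  P=1,RW=1,US=1,PS=0
  L1 @0x3B[24] → 0x3C007  P=1,RW=1,US=1,PS=0
  L2 @0x3C[16] → 0x3E007  P=1,RW=1,US=1,PS=0
  → PA=0x3E224  (3 entries read)
#2 VA=0x42A07432 (r,kernel):
  L0 @0x36[1] → 0x42007  P=1,RW=1,US=1,PS=0
  L1 @0x42[21] → 0x43007  P=1,RW=1,US=1,PS=0
  L2 @0x43[7] → 0x47007  P=1,RW=1,US=1,PS=0
  → PA=0x47432  (3 entries read)
#3 VA=0x580E1B22C (w,kernel):
  L0 @0x36[22] → 0x49007  P=1,RW=1,US=1,PS=0
  L1 @0x49[7] → 0x4B007  P=1,RW=1,US=1,PS=0
  L2 @0x4B[27] → 0x4E005  P=1,RW=0,US=1,PS=0
  → PROTECTION_VIOLATION  (3 entries read)
#4 VA=0x34000018F (r,user):
  L0 @0x36[13] → 0x4F087  P=1,RW=1,US=1,PS=1
  → PA=0x4F18F (huge @L0)  (1 entries read)

Entries read for #3: 3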